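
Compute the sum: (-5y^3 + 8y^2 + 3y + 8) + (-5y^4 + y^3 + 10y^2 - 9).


Align terms by degree and add:
  -5y^3 + 8y^2 + 3y + 8
  -5y^4 + y^3 + 10y^2 - 9
= -5y^4 - 4y^3 + 18y^2 + 3y - 1


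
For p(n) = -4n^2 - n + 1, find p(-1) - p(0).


p(-1) = -2
p(0) = 1
p(-1) - p(0) = -2 - 1 = -3


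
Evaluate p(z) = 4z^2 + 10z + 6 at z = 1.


Using direct substitution:
  4 * (1)^2 = 4
  10 * (1)^1 = 10
  constant: 6
Sum = 4 + 10 + 6 = 20


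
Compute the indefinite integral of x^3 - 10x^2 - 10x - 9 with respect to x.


Reverse power rule on each term:
  ∫ x^3 dx = (1/4)x^4
  ∫ -10x^2 dx = -(10/3)x^3
  ∫ -10x dx = -5x^2
  ∫ -9 dx = -9x
F(x) = (1/4)x^4 - (10/3)x^3 - 5x^2 - 9x + C


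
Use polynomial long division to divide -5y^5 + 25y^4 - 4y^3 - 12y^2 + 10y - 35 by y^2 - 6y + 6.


(-5y^5 + 25y^4 - 4y^3 - 12y^2 + 10y - 35) / (y^2 - 6y + 6)
Step 1: -5y^3 * (y^2 - 6y + 6) = -5y^5 + 30y^4 - 30y^3; subtract.
Step 2: -5y^2 * (y^2 - 6y + 6) = -5y^4 + 30y^3 - 30y^2; subtract.
Step 3: -4y * (y^2 - 6y + 6) = -4y^3 + 24y^2 - 24y; subtract.
Step 4: -6 * (y^2 - 6y + 6) = -6y^2 + 36y - 36; subtract.
Quotient: -5y^3 - 5y^2 - 4y - 6, Remainder: -2y + 1


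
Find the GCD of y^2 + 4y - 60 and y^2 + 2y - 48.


Factor each:
  y^2 + 4y - 60 = (y - 6)(y + 10)
  y^2 + 2y - 48 = (y - 6)(y + 8)
Common monic factor: y - 6


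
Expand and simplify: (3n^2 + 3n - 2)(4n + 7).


Distribute each term of the first polynomial:
  (3n^2)(4n + 7) = 12n^3 + 21n^2
  (3n)(4n + 7) = 12n^2 + 21n
  (-2)(4n + 7) = -8n - 14
Sum: 12n^3 + 33n^2 + 13n - 14


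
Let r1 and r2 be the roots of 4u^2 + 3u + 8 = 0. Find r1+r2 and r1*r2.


For au^2+bu+c=0: sum = -b/a, product = c/a.
a=4, b=3, c=8
Sum = -(3)/4 = -3/4
Product = (8)/4 = 2


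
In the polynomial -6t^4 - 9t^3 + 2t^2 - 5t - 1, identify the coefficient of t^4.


Read off the coefficient of t^4: -6


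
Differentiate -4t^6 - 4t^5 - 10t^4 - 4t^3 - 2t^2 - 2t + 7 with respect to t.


Apply the power rule term by term:
  d/dt(-4t^6) = -24t^5
  d/dt(-4t^5) = -20t^4
  d/dt(-10t^4) = -40t^3
  d/dt(-4t^3) = -12t^2
  d/dt(-2t^2) = -4t
  d/dt(-2t) = -2
  d/dt(7) = 0
p'(t) = -24t^5 - 20t^4 - 40t^3 - 12t^2 - 4t - 2


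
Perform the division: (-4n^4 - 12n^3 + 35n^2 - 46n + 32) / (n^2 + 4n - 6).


(-4n^4 - 12n^3 + 35n^2 - 46n + 32) / (n^2 + 4n - 6)
Step 1: -4n^2 * (n^2 + 4n - 6) = -4n^4 - 16n^3 + 24n^2; subtract.
Step 2: 4n * (n^2 + 4n - 6) = 4n^3 + 16n^2 - 24n; subtract.
Step 3: -5 * (n^2 + 4n - 6) = -5n^2 - 20n + 30; subtract.
Quotient: -4n^2 + 4n - 5, Remainder: -2n + 2


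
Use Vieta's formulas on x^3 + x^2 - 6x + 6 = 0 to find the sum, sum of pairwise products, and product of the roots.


Monic cubic x^3+bx^2+cx+d=0: sum=-b, pairwise sum=c, product=-d.
b=1, c=-6, d=6
r1+r2+r3 = -1
r1r2+r1r3+r2r3 = -6
r1r2r3 = -6


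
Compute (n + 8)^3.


Expand (n + 8)^3 by repeated multiplication:
  (n + 8)^2 = n^2 + 16n + 64
= n^3 + 24n^2 + 192n + 512


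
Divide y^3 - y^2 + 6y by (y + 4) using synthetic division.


Synthetic division with c = -4. Coefficients: 1, -1, 6, 0
Bring down 1.
  1 * -4 = -4; -4 - 1 = -5
  -5 * -4 = 20; 20 + 6 = 26
  26 * -4 = -104; -104 + 0 = -104
Quotient: y^2 - 5y + 26, Remainder: -104


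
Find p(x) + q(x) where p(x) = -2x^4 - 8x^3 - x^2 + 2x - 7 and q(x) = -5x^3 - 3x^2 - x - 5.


Align terms by degree and add:
  -2x^4 - 8x^3 - x^2 + 2x - 7
  -5x^3 - 3x^2 - x - 5
= -2x^4 - 13x^3 - 4x^2 + x - 12


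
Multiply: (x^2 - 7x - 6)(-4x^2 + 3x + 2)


Distribute each term of the first polynomial:
  (x^2)(-4x^2 + 3x + 2) = -4x^4 + 3x^3 + 2x^2
  (-7x)(-4x^2 + 3x + 2) = 28x^3 - 21x^2 - 14x
  (-6)(-4x^2 + 3x + 2) = 24x^2 - 18x - 12
Sum: -4x^4 + 31x^3 + 5x^2 - 32x - 12


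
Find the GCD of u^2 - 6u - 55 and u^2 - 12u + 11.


Factor each:
  u^2 - 6u - 55 = (u - 11)(u + 5)
  u^2 - 12u + 11 = (u - 11)(u - 1)
Common monic factor: u - 11


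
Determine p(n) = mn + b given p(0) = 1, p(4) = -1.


p(n) = mn + b. Using p(0)=1, p(4)=-1:
m = (1 + 1)/(0 - 4) = 2/-4 = -1/2
b = 1 - m*(0) = 1 = 1
p(n) = -(1/2)n + 1


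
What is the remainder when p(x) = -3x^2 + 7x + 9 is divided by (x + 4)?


By the Remainder Theorem, the remainder equals p(-4):
  -3*(-4)^2 = -48
  7*(-4)^1 = -28
  constant: 9
Sum: -48 - 28 + 9 = -67


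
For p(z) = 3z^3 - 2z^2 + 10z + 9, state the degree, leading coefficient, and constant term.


Highest power of z is 3, with coefficient 3. Constant term is 9.
Degree = 3, leading coefficient = 3, constant term = 9


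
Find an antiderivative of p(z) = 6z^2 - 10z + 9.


Reverse power rule on each term:
  ∫ 6z^2 dz = 2z^3
  ∫ -10z dz = -5z^2
  ∫ 9 dz = 9z
F(z) = 2z^3 - 5z^2 + 9z + C


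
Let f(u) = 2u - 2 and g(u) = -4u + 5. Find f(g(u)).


Substitute g(u) into f:
f(g(u)) = 2*(-4u + 5) + (-2)
Expand and combine: -8u + 8


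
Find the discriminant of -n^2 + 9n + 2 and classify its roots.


D = b^2 - 4ac = (9)^2 - 4(-1)(2) = 81 + 8 = 89
Since D > 0: two distinct irrational roots


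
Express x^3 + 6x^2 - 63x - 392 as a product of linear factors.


Try integer roots (divisors of -392). x=-7: p(-7)=0.
Divide out (x + 7): quotient is x^2 - x - 56.
Factor the quadratic: (x + 7)(x - 8)
Result: (x + 7)(x + 7)(x - 8)


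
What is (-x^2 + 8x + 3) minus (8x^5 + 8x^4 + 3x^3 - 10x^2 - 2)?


Distribute the minus sign:
  (-x^2 + 8x + 3)
- (8x^5 + 8x^4 + 3x^3 - 10x^2 - 2)
Negate second polynomial: -8x^5 - 8x^4 - 3x^3 + 10x^2 + 2
Add: -8x^5 - 8x^4 - 3x^3 + 9x^2 + 8x + 5


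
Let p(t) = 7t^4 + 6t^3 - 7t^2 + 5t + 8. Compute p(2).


Using direct substitution:
  7 * (2)^4 = 112
  6 * (2)^3 = 48
  -7 * (2)^2 = -28
  5 * (2)^1 = 10
  constant: 8
Sum = 112 + 48 - 28 + 10 + 8 = 150


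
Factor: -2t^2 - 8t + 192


Roots satisfy r1 + r2 = -b/a = -4 and r1*r2 = c/a = -96.
So r1 = 8, r2 = -12.
-2t^2 - 8t + 192 = -2(t - r1)(t - r2) = -2(t - 8)(t + 12)


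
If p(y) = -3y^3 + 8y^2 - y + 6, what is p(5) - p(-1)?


p(5) = -174
p(-1) = 18
p(5) - p(-1) = -174 - 18 = -192


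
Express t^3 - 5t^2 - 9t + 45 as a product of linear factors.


Try integer roots (divisors of 45). t=5: p(5)=0.
Divide out (t - 5): quotient is t^2 - 9.
Factor the quadratic: (t + 3)(t - 3)
Result: (t - 5)(t + 3)(t - 3)


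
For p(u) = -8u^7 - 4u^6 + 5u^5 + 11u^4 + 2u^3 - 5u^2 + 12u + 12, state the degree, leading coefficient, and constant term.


Highest power of u is 7, with coefficient -8. Constant term is 12.
Degree = 7, leading coefficient = -8, constant term = 12


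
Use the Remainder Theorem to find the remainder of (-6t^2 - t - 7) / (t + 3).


By the Remainder Theorem, the remainder equals p(-3):
  -6*(-3)^2 = -54
  -1*(-3)^1 = 3
  constant: -7
Sum: -54 + 3 - 7 = -58


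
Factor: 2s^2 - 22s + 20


Roots satisfy r1 + r2 = -b/a = 11 and r1*r2 = c/a = 10.
So r1 = 10, r2 = 1.
2s^2 - 22s + 20 = 2(s - r1)(s - r2) = 2(s - 10)(s - 1)


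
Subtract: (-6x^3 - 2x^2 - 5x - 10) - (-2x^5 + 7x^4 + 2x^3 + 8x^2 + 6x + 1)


Distribute the minus sign:
  (-6x^3 - 2x^2 - 5x - 10)
- (-2x^5 + 7x^4 + 2x^3 + 8x^2 + 6x + 1)
Negate second polynomial: 2x^5 - 7x^4 - 2x^3 - 8x^2 - 6x - 1
Add: 2x^5 - 7x^4 - 8x^3 - 10x^2 - 11x - 11


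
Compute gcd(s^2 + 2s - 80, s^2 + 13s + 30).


Factor each:
  s^2 + 2s - 80 = (s + 10)(s - 8)
  s^2 + 13s + 30 = (s + 10)(s + 3)
Common monic factor: s + 10


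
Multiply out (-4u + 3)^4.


Expand (-4u + 3)^4 by repeated multiplication:
  (-4u + 3)^2 = 16u^2 - 24u + 9
  (-4u + 3)^3 = -64u^3 + 144u^2 - 108u + 27
= 256u^4 - 768u^3 + 864u^2 - 432u + 81


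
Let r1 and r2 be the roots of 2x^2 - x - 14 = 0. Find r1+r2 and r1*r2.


For ax^2+bx+c=0: sum = -b/a, product = c/a.
a=2, b=-1, c=-14
Sum = -(-1)/2 = 1/2
Product = (-14)/2 = -7


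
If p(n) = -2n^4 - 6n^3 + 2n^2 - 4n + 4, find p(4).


Using direct substitution:
  -2 * (4)^4 = -512
  -6 * (4)^3 = -384
  2 * (4)^2 = 32
  -4 * (4)^1 = -16
  constant: 4
Sum = -512 - 384 + 32 - 16 + 4 = -876


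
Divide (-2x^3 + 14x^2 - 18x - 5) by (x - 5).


(-2x^3 + 14x^2 - 18x - 5) / (x - 5)
Step 1: -2x^2 * (x - 5) = -2x^3 + 10x^2; subtract.
Step 2: 4x * (x - 5) = 4x^2 - 20x; subtract.
Step 3: 2 * (x - 5) = 2x - 10; subtract.
Quotient: -2x^2 + 4x + 2, Remainder: 5


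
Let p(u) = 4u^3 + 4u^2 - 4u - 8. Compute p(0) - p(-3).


p(0) = -8
p(-3) = -68
p(0) - p(-3) = -8 + 68 = 60


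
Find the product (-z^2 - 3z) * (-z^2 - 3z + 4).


Distribute each term of the first polynomial:
  (-z^2)(-z^2 - 3z + 4) = z^4 + 3z^3 - 4z^2
  (-3z)(-z^2 - 3z + 4) = 3z^3 + 9z^2 - 12z
Sum: z^4 + 6z^3 + 5z^2 - 12z


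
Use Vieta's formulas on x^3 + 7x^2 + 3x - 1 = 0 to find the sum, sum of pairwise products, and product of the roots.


Monic cubic x^3+bx^2+cx+d=0: sum=-b, pairwise sum=c, product=-d.
b=7, c=3, d=-1
r1+r2+r3 = -7
r1r2+r1r3+r2r3 = 3
r1r2r3 = 1


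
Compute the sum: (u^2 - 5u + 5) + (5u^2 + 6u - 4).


Align terms by degree and add:
  u^2 - 5u + 5
+ 5u^2 + 6u - 4
= 6u^2 + u + 1


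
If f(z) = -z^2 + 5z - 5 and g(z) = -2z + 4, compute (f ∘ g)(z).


Substitute g(z) into f:
f(g(z)) = -1*(-2z + 4)^2 + 5*(-2z + 4) + (-5)
(-2z + 4)^2 = 4z^2 - 16z + 16
Expand and combine: -4z^2 + 6z - 1


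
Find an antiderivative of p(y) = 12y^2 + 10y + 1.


Reverse power rule on each term:
  ∫ 12y^2 dy = 4y^3
  ∫ 10y dy = 5y^2
  ∫ 1 dy = y
F(y) = 4y^3 + 5y^2 + y + C


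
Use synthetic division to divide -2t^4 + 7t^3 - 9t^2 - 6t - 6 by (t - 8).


Synthetic division with c = 8. Coefficients: -2, 7, -9, -6, -6
Bring down -2.
  -2 * 8 = -16; -16 + 7 = -9
  -9 * 8 = -72; -72 - 9 = -81
  -81 * 8 = -648; -648 - 6 = -654
  -654 * 8 = -5232; -5232 - 6 = -5238
Quotient: -2t^3 - 9t^2 - 81t - 654, Remainder: -5238


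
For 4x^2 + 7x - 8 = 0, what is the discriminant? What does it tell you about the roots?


D = b^2 - 4ac = (7)^2 - 4(4)(-8) = 49 + 128 = 177
Since D > 0: two distinct irrational roots


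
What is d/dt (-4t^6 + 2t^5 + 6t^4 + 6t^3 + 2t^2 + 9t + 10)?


Apply the power rule term by term:
  d/dt(-4t^6) = -24t^5
  d/dt(2t^5) = 10t^4
  d/dt(6t^4) = 24t^3
  d/dt(6t^3) = 18t^2
  d/dt(2t^2) = 4t
  d/dt(9t) = 9
  d/dt(10) = 0
p'(t) = -24t^5 + 10t^4 + 24t^3 + 18t^2 + 4t + 9


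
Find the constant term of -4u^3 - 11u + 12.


Read off the constant term: 12


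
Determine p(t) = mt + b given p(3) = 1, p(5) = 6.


p(t) = mt + b. Using p(3)=1, p(5)=6:
m = (1 - 6)/(3 - 5) = -5/-2 = 5/2
b = 1 - m*(3) = 1 - 15/2 = -13/2
p(t) = (5/2)t - (13/2)


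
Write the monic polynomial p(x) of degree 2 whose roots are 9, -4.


p(x) = (x - 9)(x + 4)
Expand: x^2 - 5x - 36


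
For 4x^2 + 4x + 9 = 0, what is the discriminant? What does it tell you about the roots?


D = b^2 - 4ac = (4)^2 - 4(4)(9) = 16 - 144 = -128
Since D < 0: two complex conjugate roots (no real roots)


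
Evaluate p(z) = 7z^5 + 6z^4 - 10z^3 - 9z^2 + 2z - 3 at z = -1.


Using direct substitution:
  7 * (-1)^5 = -7
  6 * (-1)^4 = 6
  -10 * (-1)^3 = 10
  -9 * (-1)^2 = -9
  2 * (-1)^1 = -2
  constant: -3
Sum = -7 + 6 + 10 - 9 - 2 - 3 = -5


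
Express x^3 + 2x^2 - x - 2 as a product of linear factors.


Try integer roots (divisors of -2). x=-1: p(-1)=0.
Divide out (x + 1): quotient is x^2 + x - 2.
Factor the quadratic: (x + 2)(x - 1)
Result: (x + 1)(x + 2)(x - 1)


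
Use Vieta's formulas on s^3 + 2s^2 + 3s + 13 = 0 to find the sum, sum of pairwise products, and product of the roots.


Monic cubic s^3+bs^2+cs+d=0: sum=-b, pairwise sum=c, product=-d.
b=2, c=3, d=13
r1+r2+r3 = -2
r1r2+r1r3+r2r3 = 3
r1r2r3 = -13


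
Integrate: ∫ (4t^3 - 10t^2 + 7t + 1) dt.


Reverse power rule on each term:
  ∫ 4t^3 dt = t^4
  ∫ -10t^2 dt = -(10/3)t^3
  ∫ 7t dt = (7/2)t^2
  ∫ 1 dt = t
F(t) = t^4 - (10/3)t^3 + (7/2)t^2 + t + C


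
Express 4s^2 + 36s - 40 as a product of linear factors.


Roots satisfy r1 + r2 = -b/a = -9 and r1*r2 = c/a = -10.
So r1 = 1, r2 = -10.
4s^2 + 36s - 40 = 4(s - r1)(s - r2) = 4(s - 1)(s + 10)


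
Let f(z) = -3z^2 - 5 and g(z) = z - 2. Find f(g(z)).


Substitute g(z) into f:
f(g(z)) = -3*(z - 2)^2 + (-5)
(z - 2)^2 = z^2 - 4z + 4
Expand and combine: -3z^2 + 12z - 17


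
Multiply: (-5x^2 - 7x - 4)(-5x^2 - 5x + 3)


Distribute each term of the first polynomial:
  (-5x^2)(-5x^2 - 5x + 3) = 25x^4 + 25x^3 - 15x^2
  (-7x)(-5x^2 - 5x + 3) = 35x^3 + 35x^2 - 21x
  (-4)(-5x^2 - 5x + 3) = 20x^2 + 20x - 12
Sum: 25x^4 + 60x^3 + 40x^2 - x - 12


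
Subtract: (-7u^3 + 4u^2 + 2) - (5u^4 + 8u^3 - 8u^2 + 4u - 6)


Distribute the minus sign:
  (-7u^3 + 4u^2 + 2)
- (5u^4 + 8u^3 - 8u^2 + 4u - 6)
Negate second polynomial: -5u^4 - 8u^3 + 8u^2 - 4u + 6
Add: -5u^4 - 15u^3 + 12u^2 - 4u + 8


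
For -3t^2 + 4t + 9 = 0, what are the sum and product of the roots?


For at^2+bt+c=0: sum = -b/a, product = c/a.
a=-3, b=4, c=9
Sum = -(4)/-3 = 4/3
Product = (9)/-3 = -3


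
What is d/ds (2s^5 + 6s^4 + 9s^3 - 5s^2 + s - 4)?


Apply the power rule term by term:
  d/ds(2s^5) = 10s^4
  d/ds(6s^4) = 24s^3
  d/ds(9s^3) = 27s^2
  d/ds(-5s^2) = -10s
  d/ds(s) = 1
  d/ds(-4) = 0
p'(s) = 10s^4 + 24s^3 + 27s^2 - 10s + 1


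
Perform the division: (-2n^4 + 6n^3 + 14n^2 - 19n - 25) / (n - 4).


(-2n^4 + 6n^3 + 14n^2 - 19n - 25) / (n - 4)
Step 1: -2n^3 * (n - 4) = -2n^4 + 8n^3; subtract.
Step 2: -2n^2 * (n - 4) = -2n^3 + 8n^2; subtract.
Step 3: 6n * (n - 4) = 6n^2 - 24n; subtract.
Step 4: 5 * (n - 4) = 5n - 20; subtract.
Quotient: -2n^3 - 2n^2 + 6n + 5, Remainder: -5


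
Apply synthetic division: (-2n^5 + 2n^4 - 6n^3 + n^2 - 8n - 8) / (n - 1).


Synthetic division with c = 1. Coefficients: -2, 2, -6, 1, -8, -8
Bring down -2.
  -2 * 1 = -2; -2 + 2 = 0
  0 * 1 = 0; 0 - 6 = -6
  -6 * 1 = -6; -6 + 1 = -5
  -5 * 1 = -5; -5 - 8 = -13
  -13 * 1 = -13; -13 - 8 = -21
Quotient: -2n^4 - 6n^2 - 5n - 13, Remainder: -21


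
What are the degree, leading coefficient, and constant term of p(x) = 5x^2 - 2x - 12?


Highest power of x is 2, with coefficient 5. Constant term is -12.
Degree = 2, leading coefficient = 5, constant term = -12


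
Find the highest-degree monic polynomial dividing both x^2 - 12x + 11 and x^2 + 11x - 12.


Factor each:
  x^2 - 12x + 11 = (x - 1)(x - 11)
  x^2 + 11x - 12 = (x - 1)(x + 12)
Common monic factor: x - 1


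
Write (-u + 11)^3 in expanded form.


Expand (-u + 11)^3 by repeated multiplication:
  (-u + 11)^2 = u^2 - 22u + 121
= -u^3 + 33u^2 - 363u + 1331


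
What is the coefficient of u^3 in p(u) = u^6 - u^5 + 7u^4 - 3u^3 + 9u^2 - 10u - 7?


Read off the coefficient of u^3: -3


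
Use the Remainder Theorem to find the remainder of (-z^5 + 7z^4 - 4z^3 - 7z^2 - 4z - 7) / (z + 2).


By the Remainder Theorem, the remainder equals p(-2):
  -1*(-2)^5 = 32
  7*(-2)^4 = 112
  -4*(-2)^3 = 32
  -7*(-2)^2 = -28
  -4*(-2)^1 = 8
  constant: -7
Sum: 32 + 112 + 32 - 28 + 8 - 7 = 149


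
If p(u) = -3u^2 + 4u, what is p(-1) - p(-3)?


p(-1) = -7
p(-3) = -39
p(-1) - p(-3) = -7 + 39 = 32


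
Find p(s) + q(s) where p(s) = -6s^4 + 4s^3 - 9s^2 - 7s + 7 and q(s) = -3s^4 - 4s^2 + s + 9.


Align terms by degree and add:
  -6s^4 + 4s^3 - 9s^2 - 7s + 7
  -3s^4 - 4s^2 + s + 9
= -9s^4 + 4s^3 - 13s^2 - 6s + 16


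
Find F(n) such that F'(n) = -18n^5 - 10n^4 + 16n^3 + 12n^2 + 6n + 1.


Reverse power rule on each term:
  ∫ -18n^5 dn = -3n^6
  ∫ -10n^4 dn = -2n^5
  ∫ 16n^3 dn = 4n^4
  ∫ 12n^2 dn = 4n^3
  ∫ 6n dn = 3n^2
  ∫ 1 dn = n
F(n) = -3n^6 - 2n^5 + 4n^4 + 4n^3 + 3n^2 + n + C


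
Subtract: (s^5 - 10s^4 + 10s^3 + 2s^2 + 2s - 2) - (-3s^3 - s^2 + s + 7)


Distribute the minus sign:
  (s^5 - 10s^4 + 10s^3 + 2s^2 + 2s - 2)
- (-3s^3 - s^2 + s + 7)
Negate second polynomial: 3s^3 + s^2 - s - 7
Add: s^5 - 10s^4 + 13s^3 + 3s^2 + s - 9


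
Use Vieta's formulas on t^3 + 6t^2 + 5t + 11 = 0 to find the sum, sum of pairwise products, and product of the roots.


Monic cubic t^3+bt^2+ct+d=0: sum=-b, pairwise sum=c, product=-d.
b=6, c=5, d=11
r1+r2+r3 = -6
r1r2+r1r3+r2r3 = 5
r1r2r3 = -11


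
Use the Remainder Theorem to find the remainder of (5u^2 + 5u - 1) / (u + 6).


By the Remainder Theorem, the remainder equals p(-6):
  5*(-6)^2 = 180
  5*(-6)^1 = -30
  constant: -1
Sum: 180 - 30 - 1 = 149


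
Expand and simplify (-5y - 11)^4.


Expand (-5y - 11)^4 by repeated multiplication:
  (-5y - 11)^2 = 25y^2 + 110y + 121
  (-5y - 11)^3 = -125y^3 - 825y^2 - 1815y - 1331
= 625y^4 + 5500y^3 + 18150y^2 + 26620y + 14641


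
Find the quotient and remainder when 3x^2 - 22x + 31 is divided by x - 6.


(3x^2 - 22x + 31) / (x - 6)
Step 1: 3x * (x - 6) = 3x^2 - 18x; subtract.
Step 2: -4 * (x - 6) = -4x + 24; subtract.
Quotient: 3x - 4, Remainder: 7


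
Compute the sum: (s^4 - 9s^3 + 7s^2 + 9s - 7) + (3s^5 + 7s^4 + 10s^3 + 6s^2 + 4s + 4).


Align terms by degree and add:
  s^4 - 9s^3 + 7s^2 + 9s - 7
+ 3s^5 + 7s^4 + 10s^3 + 6s^2 + 4s + 4
= 3s^5 + 8s^4 + s^3 + 13s^2 + 13s - 3


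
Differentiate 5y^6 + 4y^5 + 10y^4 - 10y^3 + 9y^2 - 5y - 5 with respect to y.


Apply the power rule term by term:
  d/dy(5y^6) = 30y^5
  d/dy(4y^5) = 20y^4
  d/dy(10y^4) = 40y^3
  d/dy(-10y^3) = -30y^2
  d/dy(9y^2) = 18y
  d/dy(-5y) = -5
  d/dy(-5) = 0
p'(y) = 30y^5 + 20y^4 + 40y^3 - 30y^2 + 18y - 5


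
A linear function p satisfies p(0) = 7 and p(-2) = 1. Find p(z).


p(z) = mz + b. Using p(0)=7, p(-2)=1:
m = (7 - 1)/(0 + 2) = 6/2 = 3
b = 7 - m*(0) = 7 = 7
p(z) = 3z + 7


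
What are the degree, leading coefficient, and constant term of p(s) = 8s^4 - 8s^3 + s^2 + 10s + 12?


Highest power of s is 4, with coefficient 8. Constant term is 12.
Degree = 4, leading coefficient = 8, constant term = 12


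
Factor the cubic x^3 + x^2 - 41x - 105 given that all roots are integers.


Try integer roots (divisors of -105). x=-3: p(-3)=0.
Divide out (x + 3): quotient is x^2 - 2x - 35.
Factor the quadratic: (x + 5)(x - 7)
Result: (x + 3)(x + 5)(x - 7)


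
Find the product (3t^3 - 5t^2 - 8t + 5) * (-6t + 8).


Distribute each term of the first polynomial:
  (3t^3)(-6t + 8) = -18t^4 + 24t^3
  (-5t^2)(-6t + 8) = 30t^3 - 40t^2
  (-8t)(-6t + 8) = 48t^2 - 64t
  (5)(-6t + 8) = -30t + 40
Sum: -18t^4 + 54t^3 + 8t^2 - 94t + 40


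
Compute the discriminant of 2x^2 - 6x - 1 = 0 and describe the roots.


D = b^2 - 4ac = (-6)^2 - 4(2)(-1) = 36 + 8 = 44
Since D > 0: two distinct irrational roots


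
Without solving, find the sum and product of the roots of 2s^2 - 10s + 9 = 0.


For as^2+bs+c=0: sum = -b/a, product = c/a.
a=2, b=-10, c=9
Sum = -(-10)/2 = 5
Product = (9)/2 = 9/2


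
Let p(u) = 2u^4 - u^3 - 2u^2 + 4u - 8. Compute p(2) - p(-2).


p(2) = 16
p(-2) = 16
p(2) - p(-2) = 16 - 16 = 0


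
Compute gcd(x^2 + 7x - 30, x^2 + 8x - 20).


Factor each:
  x^2 + 7x - 30 = (x + 10)(x - 3)
  x^2 + 8x - 20 = (x + 10)(x - 2)
Common monic factor: x + 10


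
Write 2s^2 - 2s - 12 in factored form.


Roots satisfy r1 + r2 = -b/a = 1 and r1*r2 = c/a = -6.
So r1 = -2, r2 = 3.
2s^2 - 2s - 12 = 2(s - r1)(s - r2) = 2(s + 2)(s - 3)


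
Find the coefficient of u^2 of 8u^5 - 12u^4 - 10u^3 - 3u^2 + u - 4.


Read off the coefficient of u^2: -3


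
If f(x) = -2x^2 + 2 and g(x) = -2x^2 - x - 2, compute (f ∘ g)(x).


Substitute g(x) into f:
f(g(x)) = -2*(-2x^2 - x - 2)^2 + 2
(-2x^2 - x - 2)^2 = 4x^4 + 4x^3 + 9x^2 + 4x + 4
Expand and combine: -8x^4 - 8x^3 - 18x^2 - 8x - 6


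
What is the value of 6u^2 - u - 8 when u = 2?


Using direct substitution:
  6 * (2)^2 = 24
  -1 * (2)^1 = -2
  constant: -8
Sum = 24 - 2 - 8 = 14


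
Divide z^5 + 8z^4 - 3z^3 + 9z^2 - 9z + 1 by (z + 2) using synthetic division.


Synthetic division with c = -2. Coefficients: 1, 8, -3, 9, -9, 1
Bring down 1.
  1 * -2 = -2; -2 + 8 = 6
  6 * -2 = -12; -12 - 3 = -15
  -15 * -2 = 30; 30 + 9 = 39
  39 * -2 = -78; -78 - 9 = -87
  -87 * -2 = 174; 174 + 1 = 175
Quotient: z^4 + 6z^3 - 15z^2 + 39z - 87, Remainder: 175


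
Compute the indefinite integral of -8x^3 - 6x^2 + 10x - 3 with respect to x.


Reverse power rule on each term:
  ∫ -8x^3 dx = -2x^4
  ∫ -6x^2 dx = -2x^3
  ∫ 10x dx = 5x^2
  ∫ -3 dx = -3x
F(x) = -2x^4 - 2x^3 + 5x^2 - 3x + C


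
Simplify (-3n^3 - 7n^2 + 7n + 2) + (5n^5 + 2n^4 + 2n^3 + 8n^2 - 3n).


Align terms by degree and add:
  -3n^3 - 7n^2 + 7n + 2
+ 5n^5 + 2n^4 + 2n^3 + 8n^2 - 3n
= 5n^5 + 2n^4 - n^3 + n^2 + 4n + 2


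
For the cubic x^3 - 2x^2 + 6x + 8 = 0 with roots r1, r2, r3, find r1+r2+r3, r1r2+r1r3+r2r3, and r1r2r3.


Monic cubic x^3+bx^2+cx+d=0: sum=-b, pairwise sum=c, product=-d.
b=-2, c=6, d=8
r1+r2+r3 = 2
r1r2+r1r3+r2r3 = 6
r1r2r3 = -8


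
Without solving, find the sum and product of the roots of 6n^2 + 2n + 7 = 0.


For an^2+bn+c=0: sum = -b/a, product = c/a.
a=6, b=2, c=7
Sum = -(2)/6 = -1/3
Product = (7)/6 = 7/6


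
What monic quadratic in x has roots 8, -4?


p(x) = (x - 8)(x + 4)
Expand: x^2 - 4x - 32


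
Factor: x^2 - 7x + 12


Roots satisfy r1 + r2 = -b/a = 7 and r1*r2 = c/a = 12.
So r1 = 3, r2 = 4.
x^2 - 7x + 12 = (x - r1)(x - r2) = (x - 3)(x - 4)


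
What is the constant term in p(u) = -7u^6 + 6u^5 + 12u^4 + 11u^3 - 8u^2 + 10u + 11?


Read off the constant term: 11


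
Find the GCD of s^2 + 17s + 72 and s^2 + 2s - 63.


Factor each:
  s^2 + 17s + 72 = (s + 9)(s + 8)
  s^2 + 2s - 63 = (s + 9)(s - 7)
Common monic factor: s + 9


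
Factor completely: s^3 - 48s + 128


Try integer roots (divisors of 128). s=4: p(4)=0.
Divide out (s - 4): quotient is s^2 + 4s - 32.
Factor the quadratic: (s + 8)(s - 4)
Result: (s - 4)(s + 8)(s - 4)


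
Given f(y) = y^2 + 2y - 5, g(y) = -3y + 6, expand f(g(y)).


Substitute g(y) into f:
f(g(y)) = 1*(-3y + 6)^2 + 2*(-3y + 6) + (-5)
(-3y + 6)^2 = 9y^2 - 36y + 36
Expand and combine: 9y^2 - 42y + 43


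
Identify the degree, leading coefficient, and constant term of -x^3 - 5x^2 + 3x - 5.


Highest power of x is 3, with coefficient -1. Constant term is -5.
Degree = 3, leading coefficient = -1, constant term = -5


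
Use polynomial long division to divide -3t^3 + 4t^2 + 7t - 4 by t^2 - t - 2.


(-3t^3 + 4t^2 + 7t - 4) / (t^2 - t - 2)
Step 1: -3t * (t^2 - t - 2) = -3t^3 + 3t^2 + 6t; subtract.
Step 2: 1 * (t^2 - t - 2) = t^2 - t - 2; subtract.
Quotient: -3t + 1, Remainder: 2t - 2


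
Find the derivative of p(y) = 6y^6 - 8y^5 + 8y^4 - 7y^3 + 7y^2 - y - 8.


Apply the power rule term by term:
  d/dy(6y^6) = 36y^5
  d/dy(-8y^5) = -40y^4
  d/dy(8y^4) = 32y^3
  d/dy(-7y^3) = -21y^2
  d/dy(7y^2) = 14y
  d/dy(-y) = -1
  d/dy(-8) = 0
p'(y) = 36y^5 - 40y^4 + 32y^3 - 21y^2 + 14y - 1


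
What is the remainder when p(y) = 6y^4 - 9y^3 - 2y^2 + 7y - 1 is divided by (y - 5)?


By the Remainder Theorem, the remainder equals p(5):
  6*(5)^4 = 3750
  -9*(5)^3 = -1125
  -2*(5)^2 = -50
  7*(5)^1 = 35
  constant: -1
Sum: 3750 - 1125 - 50 + 35 - 1 = 2609


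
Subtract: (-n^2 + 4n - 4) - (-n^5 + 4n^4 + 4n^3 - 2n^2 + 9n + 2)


Distribute the minus sign:
  (-n^2 + 4n - 4)
- (-n^5 + 4n^4 + 4n^3 - 2n^2 + 9n + 2)
Negate second polynomial: n^5 - 4n^4 - 4n^3 + 2n^2 - 9n - 2
Add: n^5 - 4n^4 - 4n^3 + n^2 - 5n - 6


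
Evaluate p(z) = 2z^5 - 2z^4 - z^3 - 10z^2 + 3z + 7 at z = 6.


Using direct substitution:
  2 * (6)^5 = 15552
  -2 * (6)^4 = -2592
  -1 * (6)^3 = -216
  -10 * (6)^2 = -360
  3 * (6)^1 = 18
  constant: 7
Sum = 15552 - 2592 - 216 - 360 + 18 + 7 = 12409


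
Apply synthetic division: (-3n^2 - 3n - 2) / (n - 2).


Synthetic division with c = 2. Coefficients: -3, -3, -2
Bring down -3.
  -3 * 2 = -6; -6 - 3 = -9
  -9 * 2 = -18; -18 - 2 = -20
Quotient: -3n - 9, Remainder: -20


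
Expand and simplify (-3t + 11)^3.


Expand (-3t + 11)^3 by repeated multiplication:
  (-3t + 11)^2 = 9t^2 - 66t + 121
= -27t^3 + 297t^2 - 1089t + 1331


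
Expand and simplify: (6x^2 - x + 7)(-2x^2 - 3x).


Distribute each term of the first polynomial:
  (6x^2)(-2x^2 - 3x) = -12x^4 - 18x^3
  (-x)(-2x^2 - 3x) = 2x^3 + 3x^2
  (7)(-2x^2 - 3x) = -14x^2 - 21x
Sum: -12x^4 - 16x^3 - 11x^2 - 21x


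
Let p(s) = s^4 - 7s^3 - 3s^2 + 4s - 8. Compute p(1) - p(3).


p(1) = -13
p(3) = -131
p(1) - p(3) = -13 + 131 = 118


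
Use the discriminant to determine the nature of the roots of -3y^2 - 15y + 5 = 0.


D = b^2 - 4ac = (-15)^2 - 4(-3)(5) = 225 + 60 = 285
Since D > 0: two distinct irrational roots


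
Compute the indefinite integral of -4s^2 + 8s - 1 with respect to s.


Reverse power rule on each term:
  ∫ -4s^2 ds = -(4/3)s^3
  ∫ 8s ds = 4s^2
  ∫ -1 ds = -s
F(s) = -(4/3)s^3 + 4s^2 - s + C


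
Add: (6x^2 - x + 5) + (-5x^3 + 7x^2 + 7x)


Align terms by degree and add:
  6x^2 - x + 5
  -5x^3 + 7x^2 + 7x
= -5x^3 + 13x^2 + 6x + 5


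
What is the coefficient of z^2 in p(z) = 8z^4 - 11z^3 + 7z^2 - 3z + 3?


Read off the coefficient of z^2: 7


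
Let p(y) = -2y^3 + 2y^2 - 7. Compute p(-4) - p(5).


p(-4) = 153
p(5) = -207
p(-4) - p(5) = 153 + 207 = 360


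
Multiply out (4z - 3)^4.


Expand (4z - 3)^4 by repeated multiplication:
  (4z - 3)^2 = 16z^2 - 24z + 9
  (4z - 3)^3 = 64z^3 - 144z^2 + 108z - 27
= 256z^4 - 768z^3 + 864z^2 - 432z + 81


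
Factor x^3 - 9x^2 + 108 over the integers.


Try integer roots (divisors of 108). x=-3: p(-3)=0.
Divide out (x + 3): quotient is x^2 - 12x + 36.
Factor the quadratic: (x - 6)(x - 6)
Result: (x + 3)(x - 6)(x - 6)


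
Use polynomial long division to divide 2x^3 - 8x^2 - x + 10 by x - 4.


(2x^3 - 8x^2 - x + 10) / (x - 4)
Step 1: 2x^2 * (x - 4) = 2x^3 - 8x^2; subtract.
Step 2: 0 * (x - 4) = 0; subtract.
Step 3: -1 * (x - 4) = -x + 4; subtract.
Quotient: 2x^2 - 1, Remainder: 6


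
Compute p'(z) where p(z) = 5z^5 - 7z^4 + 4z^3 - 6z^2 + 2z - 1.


Apply the power rule term by term:
  d/dz(5z^5) = 25z^4
  d/dz(-7z^4) = -28z^3
  d/dz(4z^3) = 12z^2
  d/dz(-6z^2) = -12z
  d/dz(2z) = 2
  d/dz(-1) = 0
p'(z) = 25z^4 - 28z^3 + 12z^2 - 12z + 2


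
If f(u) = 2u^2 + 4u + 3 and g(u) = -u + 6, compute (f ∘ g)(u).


Substitute g(u) into f:
f(g(u)) = 2*(-u + 6)^2 + 4*(-u + 6) + 3
(-u + 6)^2 = u^2 - 12u + 36
Expand and combine: 2u^2 - 28u + 99


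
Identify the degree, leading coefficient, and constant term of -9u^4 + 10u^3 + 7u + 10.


Highest power of u is 4, with coefficient -9. Constant term is 10.
Degree = 4, leading coefficient = -9, constant term = 10


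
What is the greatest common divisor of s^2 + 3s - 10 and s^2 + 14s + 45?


Factor each:
  s^2 + 3s - 10 = (s + 5)(s - 2)
  s^2 + 14s + 45 = (s + 5)(s + 9)
Common monic factor: s + 5


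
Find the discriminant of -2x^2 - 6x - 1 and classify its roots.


D = b^2 - 4ac = (-6)^2 - 4(-2)(-1) = 36 - 8 = 28
Since D > 0: two distinct irrational roots


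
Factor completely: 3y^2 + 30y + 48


Roots satisfy r1 + r2 = -b/a = -10 and r1*r2 = c/a = 16.
So r1 = -8, r2 = -2.
3y^2 + 30y + 48 = 3(y - r1)(y - r2) = 3(y + 8)(y + 2)


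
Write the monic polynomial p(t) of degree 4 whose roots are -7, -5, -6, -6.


p(t) = (t + 7)(t + 5)(t + 6)(t + 6)
Expand: t^4 + 24t^3 + 215t^2 + 852t + 1260


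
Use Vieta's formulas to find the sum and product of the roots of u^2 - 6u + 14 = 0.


For au^2+bu+c=0: sum = -b/a, product = c/a.
a=1, b=-6, c=14
Sum = -(-6)/1 = 6
Product = (14)/1 = 14


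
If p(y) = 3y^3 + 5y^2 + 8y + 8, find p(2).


Using direct substitution:
  3 * (2)^3 = 24
  5 * (2)^2 = 20
  8 * (2)^1 = 16
  constant: 8
Sum = 24 + 20 + 16 + 8 = 68


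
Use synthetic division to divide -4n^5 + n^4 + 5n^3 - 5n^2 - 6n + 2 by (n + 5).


Synthetic division with c = -5. Coefficients: -4, 1, 5, -5, -6, 2
Bring down -4.
  -4 * -5 = 20; 20 + 1 = 21
  21 * -5 = -105; -105 + 5 = -100
  -100 * -5 = 500; 500 - 5 = 495
  495 * -5 = -2475; -2475 - 6 = -2481
  -2481 * -5 = 12405; 12405 + 2 = 12407
Quotient: -4n^4 + 21n^3 - 100n^2 + 495n - 2481, Remainder: 12407


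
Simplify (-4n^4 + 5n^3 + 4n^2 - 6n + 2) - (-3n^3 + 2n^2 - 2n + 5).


Distribute the minus sign:
  (-4n^4 + 5n^3 + 4n^2 - 6n + 2)
- (-3n^3 + 2n^2 - 2n + 5)
Negate second polynomial: 3n^3 - 2n^2 + 2n - 5
Add: -4n^4 + 8n^3 + 2n^2 - 4n - 3


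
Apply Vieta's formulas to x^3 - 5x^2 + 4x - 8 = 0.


Monic cubic x^3+bx^2+cx+d=0: sum=-b, pairwise sum=c, product=-d.
b=-5, c=4, d=-8
r1+r2+r3 = 5
r1r2+r1r3+r2r3 = 4
r1r2r3 = 8


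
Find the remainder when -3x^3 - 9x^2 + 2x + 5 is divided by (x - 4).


By the Remainder Theorem, the remainder equals p(4):
  -3*(4)^3 = -192
  -9*(4)^2 = -144
  2*(4)^1 = 8
  constant: 5
Sum: -192 - 144 + 8 + 5 = -323


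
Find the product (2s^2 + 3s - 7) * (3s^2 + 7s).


Distribute each term of the first polynomial:
  (2s^2)(3s^2 + 7s) = 6s^4 + 14s^3
  (3s)(3s^2 + 7s) = 9s^3 + 21s^2
  (-7)(3s^2 + 7s) = -21s^2 - 49s
Sum: 6s^4 + 23s^3 - 49s


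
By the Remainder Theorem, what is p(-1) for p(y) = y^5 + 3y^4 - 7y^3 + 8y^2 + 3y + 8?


By the Remainder Theorem, the remainder equals p(-1):
  1*(-1)^5 = -1
  3*(-1)^4 = 3
  -7*(-1)^3 = 7
  8*(-1)^2 = 8
  3*(-1)^1 = -3
  constant: 8
Sum: -1 + 3 + 7 + 8 - 3 + 8 = 22


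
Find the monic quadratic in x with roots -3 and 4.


p(x) = (x + 3)(x - 4)
Expand: x^2 - x - 12


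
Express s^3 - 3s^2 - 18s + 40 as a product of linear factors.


Try integer roots (divisors of 40). s=-4: p(-4)=0.
Divide out (s + 4): quotient is s^2 - 7s + 10.
Factor the quadratic: (s - 2)(s - 5)
Result: (s + 4)(s - 2)(s - 5)


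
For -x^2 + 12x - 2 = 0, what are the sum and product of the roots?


For ax^2+bx+c=0: sum = -b/a, product = c/a.
a=-1, b=12, c=-2
Sum = -(12)/-1 = 12
Product = (-2)/-1 = 2


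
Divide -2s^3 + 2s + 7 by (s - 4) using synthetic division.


Synthetic division with c = 4. Coefficients: -2, 0, 2, 7
Bring down -2.
  -2 * 4 = -8; -8 + 0 = -8
  -8 * 4 = -32; -32 + 2 = -30
  -30 * 4 = -120; -120 + 7 = -113
Quotient: -2s^2 - 8s - 30, Remainder: -113


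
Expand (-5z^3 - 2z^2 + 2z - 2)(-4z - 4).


Distribute each term of the first polynomial:
  (-5z^3)(-4z - 4) = 20z^4 + 20z^3
  (-2z^2)(-4z - 4) = 8z^3 + 8z^2
  (2z)(-4z - 4) = -8z^2 - 8z
  (-2)(-4z - 4) = 8z + 8
Sum: 20z^4 + 28z^3 + 8


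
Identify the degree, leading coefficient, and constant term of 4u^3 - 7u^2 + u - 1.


Highest power of u is 3, with coefficient 4. Constant term is -1.
Degree = 3, leading coefficient = 4, constant term = -1


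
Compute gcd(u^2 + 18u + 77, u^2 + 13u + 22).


Factor each:
  u^2 + 18u + 77 = (u + 11)(u + 7)
  u^2 + 13u + 22 = (u + 11)(u + 2)
Common monic factor: u + 11


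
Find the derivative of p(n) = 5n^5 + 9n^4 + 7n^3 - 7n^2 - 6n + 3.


Apply the power rule term by term:
  d/dn(5n^5) = 25n^4
  d/dn(9n^4) = 36n^3
  d/dn(7n^3) = 21n^2
  d/dn(-7n^2) = -14n
  d/dn(-6n) = -6
  d/dn(3) = 0
p'(n) = 25n^4 + 36n^3 + 21n^2 - 14n - 6


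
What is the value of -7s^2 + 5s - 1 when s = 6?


Using direct substitution:
  -7 * (6)^2 = -252
  5 * (6)^1 = 30
  constant: -1
Sum = -252 + 30 - 1 = -223


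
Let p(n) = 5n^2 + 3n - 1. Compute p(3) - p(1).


p(3) = 53
p(1) = 7
p(3) - p(1) = 53 - 7 = 46


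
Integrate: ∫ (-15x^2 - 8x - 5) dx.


Reverse power rule on each term:
  ∫ -15x^2 dx = -5x^3
  ∫ -8x dx = -4x^2
  ∫ -5 dx = -5x
F(x) = -5x^3 - 4x^2 - 5x + C


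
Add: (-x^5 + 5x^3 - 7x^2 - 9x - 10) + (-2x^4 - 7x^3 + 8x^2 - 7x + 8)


Align terms by degree and add:
  -x^5 + 5x^3 - 7x^2 - 9x - 10
  -2x^4 - 7x^3 + 8x^2 - 7x + 8
= -x^5 - 2x^4 - 2x^3 + x^2 - 16x - 2


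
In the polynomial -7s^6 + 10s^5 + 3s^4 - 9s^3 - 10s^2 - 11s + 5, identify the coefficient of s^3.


Read off the coefficient of s^3: -9


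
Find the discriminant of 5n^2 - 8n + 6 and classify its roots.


D = b^2 - 4ac = (-8)^2 - 4(5)(6) = 64 - 120 = -56
Since D < 0: two complex conjugate roots (no real roots)


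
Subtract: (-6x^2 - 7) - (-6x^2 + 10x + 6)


Distribute the minus sign:
  (-6x^2 - 7)
- (-6x^2 + 10x + 6)
Negate second polynomial: 6x^2 - 10x - 6
Add: -10x - 13


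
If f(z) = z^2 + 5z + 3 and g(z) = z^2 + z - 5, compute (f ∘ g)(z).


Substitute g(z) into f:
f(g(z)) = 1*(z^2 + z - 5)^2 + 5*(z^2 + z - 5) + 3
(z^2 + z - 5)^2 = z^4 + 2z^3 - 9z^2 - 10z + 25
Expand and combine: z^4 + 2z^3 - 4z^2 - 5z + 3


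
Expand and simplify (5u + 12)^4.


Expand (5u + 12)^4 by repeated multiplication:
  (5u + 12)^2 = 25u^2 + 120u + 144
  (5u + 12)^3 = 125u^3 + 900u^2 + 2160u + 1728
= 625u^4 + 6000u^3 + 21600u^2 + 34560u + 20736


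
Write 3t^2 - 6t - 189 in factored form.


Roots satisfy r1 + r2 = -b/a = 2 and r1*r2 = c/a = -63.
So r1 = 9, r2 = -7.
3t^2 - 6t - 189 = 3(t - r1)(t - r2) = 3(t - 9)(t + 7)


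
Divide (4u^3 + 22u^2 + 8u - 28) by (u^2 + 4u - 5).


(4u^3 + 22u^2 + 8u - 28) / (u^2 + 4u - 5)
Step 1: 4u * (u^2 + 4u - 5) = 4u^3 + 16u^2 - 20u; subtract.
Step 2: 6 * (u^2 + 4u - 5) = 6u^2 + 24u - 30; subtract.
Quotient: 4u + 6, Remainder: 4u + 2


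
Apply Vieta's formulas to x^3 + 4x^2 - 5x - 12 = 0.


Monic cubic x^3+bx^2+cx+d=0: sum=-b, pairwise sum=c, product=-d.
b=4, c=-5, d=-12
r1+r2+r3 = -4
r1r2+r1r3+r2r3 = -5
r1r2r3 = 12


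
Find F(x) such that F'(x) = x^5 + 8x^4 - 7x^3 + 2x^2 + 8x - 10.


Reverse power rule on each term:
  ∫ x^5 dx = (1/6)x^6
  ∫ 8x^4 dx = (8/5)x^5
  ∫ -7x^3 dx = -(7/4)x^4
  ∫ 2x^2 dx = (2/3)x^3
  ∫ 8x dx = 4x^2
  ∫ -10 dx = -10x
F(x) = (1/6)x^6 + (8/5)x^5 - (7/4)x^4 + (2/3)x^3 + 4x^2 - 10x + C


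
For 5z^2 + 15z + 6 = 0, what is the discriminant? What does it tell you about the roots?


D = b^2 - 4ac = (15)^2 - 4(5)(6) = 225 - 120 = 105
Since D > 0: two distinct irrational roots


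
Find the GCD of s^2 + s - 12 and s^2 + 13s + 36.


Factor each:
  s^2 + s - 12 = (s + 4)(s - 3)
  s^2 + 13s + 36 = (s + 4)(s + 9)
Common monic factor: s + 4


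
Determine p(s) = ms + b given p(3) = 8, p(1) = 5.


p(s) = ms + b. Using p(3)=8, p(1)=5:
m = (8 - 5)/(3 - 1) = 3/2 = 3/2
b = 8 - m*(3) = 8 - 9/2 = 7/2
p(s) = (3/2)s + (7/2)


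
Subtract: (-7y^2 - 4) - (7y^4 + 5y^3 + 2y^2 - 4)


Distribute the minus sign:
  (-7y^2 - 4)
- (7y^4 + 5y^3 + 2y^2 - 4)
Negate second polynomial: -7y^4 - 5y^3 - 2y^2 + 4
Add: -7y^4 - 5y^3 - 9y^2


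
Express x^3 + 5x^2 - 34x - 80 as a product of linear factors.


Try integer roots (divisors of -80). x=-2: p(-2)=0.
Divide out (x + 2): quotient is x^2 + 3x - 40.
Factor the quadratic: (x - 5)(x + 8)
Result: (x + 2)(x - 5)(x + 8)


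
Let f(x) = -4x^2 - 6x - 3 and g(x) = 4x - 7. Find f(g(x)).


Substitute g(x) into f:
f(g(x)) = -4*(4x - 7)^2 + (-6)*(4x - 7) + (-3)
(4x - 7)^2 = 16x^2 - 56x + 49
Expand and combine: -64x^2 + 200x - 157


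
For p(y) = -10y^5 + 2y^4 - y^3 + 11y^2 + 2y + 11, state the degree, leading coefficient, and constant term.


Highest power of y is 5, with coefficient -10. Constant term is 11.
Degree = 5, leading coefficient = -10, constant term = 11


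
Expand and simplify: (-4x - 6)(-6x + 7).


Distribute each term of the first polynomial:
  (-4x)(-6x + 7) = 24x^2 - 28x
  (-6)(-6x + 7) = 36x - 42
Sum: 24x^2 + 8x - 42


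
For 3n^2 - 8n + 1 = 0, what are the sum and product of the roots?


For an^2+bn+c=0: sum = -b/a, product = c/a.
a=3, b=-8, c=1
Sum = -(-8)/3 = 8/3
Product = (1)/3 = 1/3


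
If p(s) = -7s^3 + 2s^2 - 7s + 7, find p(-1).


Using direct substitution:
  -7 * (-1)^3 = 7
  2 * (-1)^2 = 2
  -7 * (-1)^1 = 7
  constant: 7
Sum = 7 + 2 + 7 + 7 = 23


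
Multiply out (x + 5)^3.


Expand (x + 5)^3 by repeated multiplication:
  (x + 5)^2 = x^2 + 10x + 25
= x^3 + 15x^2 + 75x + 125


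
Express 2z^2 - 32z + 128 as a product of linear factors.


Roots satisfy r1 + r2 = -b/a = 16 and r1*r2 = c/a = 64.
So r1 = 8, r2 = 8.
2z^2 - 32z + 128 = 2(z - r1)(z - r2) = 2(z - 8)(z - 8)


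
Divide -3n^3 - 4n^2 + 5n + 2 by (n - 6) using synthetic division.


Synthetic division with c = 6. Coefficients: -3, -4, 5, 2
Bring down -3.
  -3 * 6 = -18; -18 - 4 = -22
  -22 * 6 = -132; -132 + 5 = -127
  -127 * 6 = -762; -762 + 2 = -760
Quotient: -3n^2 - 22n - 127, Remainder: -760


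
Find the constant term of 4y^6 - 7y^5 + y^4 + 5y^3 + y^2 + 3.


Read off the constant term: 3


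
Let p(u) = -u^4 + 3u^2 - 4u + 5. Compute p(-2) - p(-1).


p(-2) = 9
p(-1) = 11
p(-2) - p(-1) = 9 - 11 = -2


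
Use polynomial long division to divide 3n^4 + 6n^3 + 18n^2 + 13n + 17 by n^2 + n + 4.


(3n^4 + 6n^3 + 18n^2 + 13n + 17) / (n^2 + n + 4)
Step 1: 3n^2 * (n^2 + n + 4) = 3n^4 + 3n^3 + 12n^2; subtract.
Step 2: 3n * (n^2 + n + 4) = 3n^3 + 3n^2 + 12n; subtract.
Step 3: 3 * (n^2 + n + 4) = 3n^2 + 3n + 12; subtract.
Quotient: 3n^2 + 3n + 3, Remainder: -2n + 5


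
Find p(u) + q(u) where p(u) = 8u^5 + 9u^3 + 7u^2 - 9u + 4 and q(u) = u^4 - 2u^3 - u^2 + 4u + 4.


Align terms by degree and add:
  8u^5 + 9u^3 + 7u^2 - 9u + 4
+ u^4 - 2u^3 - u^2 + 4u + 4
= 8u^5 + u^4 + 7u^3 + 6u^2 - 5u + 8


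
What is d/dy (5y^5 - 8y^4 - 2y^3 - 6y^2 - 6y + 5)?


Apply the power rule term by term:
  d/dy(5y^5) = 25y^4
  d/dy(-8y^4) = -32y^3
  d/dy(-2y^3) = -6y^2
  d/dy(-6y^2) = -12y
  d/dy(-6y) = -6
  d/dy(5) = 0
p'(y) = 25y^4 - 32y^3 - 6y^2 - 12y - 6


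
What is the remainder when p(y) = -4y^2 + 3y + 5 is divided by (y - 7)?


By the Remainder Theorem, the remainder equals p(7):
  -4*(7)^2 = -196
  3*(7)^1 = 21
  constant: 5
Sum: -196 + 21 + 5 = -170


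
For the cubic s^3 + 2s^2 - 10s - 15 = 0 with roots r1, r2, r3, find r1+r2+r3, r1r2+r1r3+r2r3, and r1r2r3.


Monic cubic s^3+bs^2+cs+d=0: sum=-b, pairwise sum=c, product=-d.
b=2, c=-10, d=-15
r1+r2+r3 = -2
r1r2+r1r3+r2r3 = -10
r1r2r3 = 15


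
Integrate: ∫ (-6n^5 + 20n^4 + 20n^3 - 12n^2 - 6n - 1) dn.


Reverse power rule on each term:
  ∫ -6n^5 dn = -n^6
  ∫ 20n^4 dn = 4n^5
  ∫ 20n^3 dn = 5n^4
  ∫ -12n^2 dn = -4n^3
  ∫ -6n dn = -3n^2
  ∫ -1 dn = -n
F(n) = -n^6 + 4n^5 + 5n^4 - 4n^3 - 3n^2 - n + C


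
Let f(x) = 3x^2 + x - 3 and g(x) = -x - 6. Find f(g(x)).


Substitute g(x) into f:
f(g(x)) = 3*(-x - 6)^2 + 1*(-x - 6) + (-3)
(-x - 6)^2 = x^2 + 12x + 36
Expand and combine: 3x^2 + 35x + 99


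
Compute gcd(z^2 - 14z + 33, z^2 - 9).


Factor each:
  z^2 - 14z + 33 = (z - 3)(z - 11)
  z^2 - 9 = (z - 3)(z + 3)
Common monic factor: z - 3


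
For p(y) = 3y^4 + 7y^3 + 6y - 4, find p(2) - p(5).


p(2) = 112
p(5) = 2776
p(2) - p(5) = 112 - 2776 = -2664


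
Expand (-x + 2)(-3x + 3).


Distribute each term of the first polynomial:
  (-x)(-3x + 3) = 3x^2 - 3x
  (2)(-3x + 3) = -6x + 6
Sum: 3x^2 - 9x + 6


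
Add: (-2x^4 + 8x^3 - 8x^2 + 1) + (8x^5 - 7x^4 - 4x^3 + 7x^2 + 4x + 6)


Align terms by degree and add:
  -2x^4 + 8x^3 - 8x^2 + 1
+ 8x^5 - 7x^4 - 4x^3 + 7x^2 + 4x + 6
= 8x^5 - 9x^4 + 4x^3 - x^2 + 4x + 7


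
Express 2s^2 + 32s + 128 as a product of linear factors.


Roots satisfy r1 + r2 = -b/a = -16 and r1*r2 = c/a = 64.
So r1 = -8, r2 = -8.
2s^2 + 32s + 128 = 2(s - r1)(s - r2) = 2(s + 8)(s + 8)


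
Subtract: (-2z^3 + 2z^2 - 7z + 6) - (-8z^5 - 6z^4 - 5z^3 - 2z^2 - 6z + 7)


Distribute the minus sign:
  (-2z^3 + 2z^2 - 7z + 6)
- (-8z^5 - 6z^4 - 5z^3 - 2z^2 - 6z + 7)
Negate second polynomial: 8z^5 + 6z^4 + 5z^3 + 2z^2 + 6z - 7
Add: 8z^5 + 6z^4 + 3z^3 + 4z^2 - z - 1


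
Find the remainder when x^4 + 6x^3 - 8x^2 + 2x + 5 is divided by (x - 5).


By the Remainder Theorem, the remainder equals p(5):
  1*(5)^4 = 625
  6*(5)^3 = 750
  -8*(5)^2 = -200
  2*(5)^1 = 10
  constant: 5
Sum: 625 + 750 - 200 + 10 + 5 = 1190


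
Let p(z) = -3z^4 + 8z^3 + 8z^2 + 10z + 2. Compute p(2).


Using direct substitution:
  -3 * (2)^4 = -48
  8 * (2)^3 = 64
  8 * (2)^2 = 32
  10 * (2)^1 = 20
  constant: 2
Sum = -48 + 64 + 32 + 20 + 2 = 70


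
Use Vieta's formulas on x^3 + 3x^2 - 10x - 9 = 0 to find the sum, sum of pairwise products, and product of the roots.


Monic cubic x^3+bx^2+cx+d=0: sum=-b, pairwise sum=c, product=-d.
b=3, c=-10, d=-9
r1+r2+r3 = -3
r1r2+r1r3+r2r3 = -10
r1r2r3 = 9
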